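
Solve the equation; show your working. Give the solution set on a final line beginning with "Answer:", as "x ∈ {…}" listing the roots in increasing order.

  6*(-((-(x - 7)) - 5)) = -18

Step 1. [6*(-((-(x - 7)) - 5)) = -18] LHS = 6·(…); ÷6 both sides. So div: -((-(x - 7)) - 5) = -3.
Step 2. [-((-(x - 7)) - 5) = -3] LHS negated; negate both sides ⇒ neg: (-(x - 7)) - 5 = 3.
Step 3. [(-(x - 7)) - 5 = 3] add 5: x sits inside (… - 5). So sub: -(x - 7) = 8.
Step 4. [-(x - 7) = 8] flip signs both sides, so neg: x - 7 = -8.
Step 5. [x - 7 = -8] the outer -7 inverts by adding 7, so sub: x = -1.

Answer: x ∈ {-1}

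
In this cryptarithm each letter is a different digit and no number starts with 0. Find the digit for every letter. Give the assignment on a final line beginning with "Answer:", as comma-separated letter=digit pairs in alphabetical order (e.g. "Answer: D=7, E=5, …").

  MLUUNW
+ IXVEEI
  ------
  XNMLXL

Step 1. [col 1: W + I ≡ L (mod 10)] several values work for I in column 1 (W + I ≡ L (mod 10), carry-in 0); try I=4 ⇒ I=4.
Step 2. [col 1: W + I ≡ L (mod 10)] no forcing yet in column 1 (carry-in 0); L=3 is free and consistent — try it, so L=3.
Step 3. [col 1: W + I ≡ L (mod 10)] from column 1 (I=4, L=3, carry-in 0, digits 3,4 already taken and all letters distinct): W must equal 9. So W=9.
Step 4. [col 2: N + E ≡ X (mod 10)] no forcing yet in column 2 (carry-in 1); N=0 is free and consistent — try it ⇒ N=0.
Step 5. [col 2: N + E ≡ X (mod 10)] several values work for X in column 2 (N + E ≡ X (mod 10), carry-in 1); try X=6, so X=6.
Step 6. [col 2: N + E ≡ X (mod 10)] column 2 reads N+E+carry(1)=X with N=0, X=6; with digits 0,3,4,6,9 already taken and all letters distinct, the only value for E is 5 ⇒ E=5.
Step 7. [col 3: U + E ≡ L (mod 10)] from column 3 (E=5, L=3, carry-in 0, digits 0,3,4,5,6,9 already taken and all letters distinct): U must equal 8, so U=8.
Step 8. [col 4: U + V ≡ M (mod 10)] column 4 reads U+V+carry(1)=M with U=8; with digits 0,3,4,5,6,8,9 already taken and all letters distinct, the only value for V is 2. So V=2.
Step 9. [col 4: U + V ≡ M (mod 10)] in column 4 we have U+V≡M with carry-in 1; given U=8, V=2 and digits 0,2,3,4,5,6,8,9 already taken and all letters distinct, that pins M to 1. So M=1.

Answer: E=5, I=4, L=3, M=1, N=0, U=8, V=2, W=9, X=6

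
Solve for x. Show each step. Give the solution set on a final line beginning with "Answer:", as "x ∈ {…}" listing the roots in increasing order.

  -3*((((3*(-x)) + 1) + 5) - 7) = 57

Step 1. [-3*((((3*(-x)) + 1) + 5) - 7) = 57] -3 out front; divide by -3, so div: (((3*(-x)) + 1) + 5) - 7 = -19.
Step 2. [(((3*(-x)) + 1) + 5) - 7 = -19] add 7: x sits inside (… - 7) ⇒ sub: ((3*(-x)) + 1) + 5 = -12.
Step 3. [((3*(-x)) + 1) + 5 = -12] the outer +5 inverts by subtracting 5, so sub: (3*(-x)) + 1 = -17.
Step 4. [(3*(-x)) + 1 = -17] peel the +1: subtract 1 from each side. So sub: 3*(-x) = -18.
Step 5. [3*(-x) = -18] LHS = 3·(…); ÷3 both sides. So div: -x = -6.
Step 6. [-x = -6] LHS negated; negate both sides, so neg: x = 6.

Answer: x ∈ {6}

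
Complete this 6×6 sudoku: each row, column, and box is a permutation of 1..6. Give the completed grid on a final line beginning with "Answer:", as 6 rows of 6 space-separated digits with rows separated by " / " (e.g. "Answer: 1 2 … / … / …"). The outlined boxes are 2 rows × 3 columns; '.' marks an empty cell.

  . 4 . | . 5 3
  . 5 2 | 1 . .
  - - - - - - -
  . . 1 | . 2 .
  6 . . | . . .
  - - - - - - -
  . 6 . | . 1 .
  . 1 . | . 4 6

Step 1. [r4c5∈{3}] r4c5's peers cover all but 3 ⇒ r4c5=3.
Step 2. [r5c6∈{2,5}] across col 6, 2 lands solely at r5c6 ⇒ r5c6=2.
Step 3. [r2c1∈{3}] nothing but 3 survives at r2c1 ⇒ r2c1=3.
Step 4. [r3c4∈{4,5,6}] r3c4 is the only open cell in row 3 admitting 6 ⇒ r3c4=6.
Step 5. [r4c4∈{4,5}] in col 4, 4 fits only at r4c4 ⇒ r4c4=4.
Step 6. [r4c3∈{5}] only 5 remains possible at r4c3, so r4c3=5.
Step 7. [r5c3∈{3,4}] r5c3 is the only open cell in col 3 admitting 4. So r5c3=4.
Step 8. [r5c1∈{5}] r5c1's peers cover all but 5 ⇒ r5c1=5.
Step 9. [r5c4∈{3}] r5c4's peers cover all but 3, so r5c4=3.
Step 10. [r6c4∈{5}] only 5 remains possible at r6c4 ⇒ r6c4=5.
Step 11. [r2c6∈{4}] nothing but 4 survives at r2c6 ⇒ r2c6=4.
Step 12. [r1c4∈{2}] r1c4's peers cover all but 2, so r1c4=2.
Step 13. [r3c2∈{3}] r3c2 is down to just 3. So r3c2=3.
Step 14. [r3c6∈{5}] only 5 remains possible at r3c6 ⇒ r3c6=5.
Step 15. [r3c1∈{4}] nothing but 4 survives at r3c1. So r3c1=4.
Step 16. [r1c3∈{6}] r1c3's peers cover all but 6, so r1c3=6.
Step 17. [r2c5∈{6}] only 6 remains possible at r2c5 ⇒ r2c5=6.
Step 18. [r4c6∈{1}] only 1 remains possible at r4c6, so r4c6=1.
Step 19. [r6c3∈{3}] r6c3 is down to just 3, so r6c3=3.
Step 20. [r4c2∈{2}] only 2 remains possible at r4c2, so r4c2=2.
Step 21. [r6c1∈{2}] only 2 remains possible at r6c1 ⇒ r6c1=2.
Step 22. [r1c1∈{1}] r1c1 is down to just 1, so r1c1=1.

Answer: 1 4 6 2 5 3 / 3 5 2 1 6 4 / 4 3 1 6 2 5 / 6 2 5 4 3 1 / 5 6 4 3 1 2 / 2 1 3 5 4 6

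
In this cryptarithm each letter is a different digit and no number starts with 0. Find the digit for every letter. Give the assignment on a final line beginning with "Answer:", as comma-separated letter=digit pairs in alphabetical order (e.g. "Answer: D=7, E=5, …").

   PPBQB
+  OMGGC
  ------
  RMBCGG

Step 1. [col 1: B + C ≡ G (mod 10)] B=5 is one option consistent with column 1 (B + C ≡ G (mod 10), carry-in 0) — take it ⇒ B=5.
Step 2. [R] the sum has 6 digits but both addends have 5; that extra leading digit R is the final carry, namely 1, so R=1.
Step 3. [col 1: B + C ≡ G (mod 10)] G=9 is one option consistent with column 1 (B + C ≡ G (mod 10), carry-in 0) — take it. So G=9.
Step 4. [col 1: B + C ≡ G (mod 10)] from column 1 (B=5, G=9, carry-in 0, digits 1,5,9 already taken and all letters distinct): C must equal 4, so C=4.
Step 5. [col 2: Q + G ≡ G (mod 10)] from column 2 (G=9, carry-in 0, digits 1,4,5,9 already taken and all letters distinct): Q must equal 0, so Q=0.
Step 6. [col 4: P + M ≡ B (mod 10)] column 4 (P + M ≡ B (mod 10), carry-in 1) doesn't pin M yet; pick M=6 and continue, so M=6.
Step 7. [col 4: P + M ≡ B (mod 10)] in column 4 we have P+M≡B with carry-in 1; given M=6, B=5 and digits 0,1,4,5,6,9 already taken and all letters distinct, that pins P to 8 ⇒ P=8.
Step 8. [col 5: P + O ≡ M (mod 10)] from column 5 (P=8, M=6, carry-in 1, digits 0,1,4,5,6,8,9 already taken and all letters distinct): O must equal 7. So O=7.

Answer: B=5, C=4, G=9, M=6, O=7, P=8, Q=0, R=1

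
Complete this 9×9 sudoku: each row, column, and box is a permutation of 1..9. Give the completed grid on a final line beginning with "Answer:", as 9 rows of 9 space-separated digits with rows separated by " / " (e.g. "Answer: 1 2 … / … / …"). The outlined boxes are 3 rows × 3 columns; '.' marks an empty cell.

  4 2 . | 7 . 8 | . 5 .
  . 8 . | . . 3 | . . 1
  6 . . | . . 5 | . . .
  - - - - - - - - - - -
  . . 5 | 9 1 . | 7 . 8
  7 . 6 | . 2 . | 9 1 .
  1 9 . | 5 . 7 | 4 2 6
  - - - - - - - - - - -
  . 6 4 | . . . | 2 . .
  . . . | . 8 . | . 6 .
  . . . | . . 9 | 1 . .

Step 1. [r4c8∈{3}] nothing but 3 survives at r4c8 ⇒ r4c8=3.
Step 2. [r8c7∈{3,5}] col 7 places 5 nowhere but r8c7. So r8c7=5.
Step 3. [r8c6∈{1,2,4}] 2 has one home in col 6: r8c6, so r8c6=2.
Step 4. [r3c4∈{1,2,4}] r3c4 is the only open cell in box 2 admitting 1 ⇒ r3c4=1.
Step 5. [r7c4∈{3}] r7c4 is down to just 3, so r7c4=3.
Step 6. [r5c2∈{3,4}] in row 5, 3 fits only at r5c2 ⇒ r5c2=3.
Step 7. [r3c2∈{7}] nothing but 7 survives at r3c2 ⇒ r3c2=7.
Step 8. [r2c3∈{9}] only 9 remains possible at r2c3 ⇒ r2c3=9.
Step 9. [r3c3∈{3}] only 3 remains possible at r3c3 ⇒ r3c3=3.
Step 10. [r8c4∈{4}] only 4 remains possible at r8c4, so r8c4=4.
Step 11. [r9c2∈{5}] r9c2 has the single candidate 5 ⇒ r9c2=5.
Step 12. [r9c3∈{2,7,8}] r9c3 is the only open cell in col 3 admitting 2 ⇒ r9c3=2.
Step 13. [r2c7∈{6}] r2c7's peers cover all but 6 ⇒ r2c7=6.
Step 14. [r2c8∈{4,7}] r2c8 is the only open cell in row 2 admitting 7 ⇒ r2c8=7.
Step 15. [r3c9∈{2,4,9}] r3c9 is the only open cell in row 3 admitting 2, so r3c9=2.
Step 16. [r3c8∈{4,8,9}] in box 3, 4 fits only at r3c8. So r3c8=4.
Step 17. [r7c8∈{8,9}] in col 8, 9 fits only at r7c8 ⇒ r7c8=9.
Step 18. [r7c9∈{7}] r7c9 is down to just 7 ⇒ r7c9=7.
Step 19. [r8c9∈{3}] only 3 remains possible at r8c9, so r8c9=3.
Step 20. [r1c5∈{6,9}] 6 has one home in row 1: r1c5. So r1c5=6.
Step 21. [r4c2∈{4}] only 4 remains possible at r4c2 ⇒ r4c2=4.
Step 22. [r9c1∈{3,8}] row 9 places 3 nowhere but r9c1. So r9c1=3.
Step 23. [r8c3∈{1,7}] 7 has one home in row 8: r8c3. So r8c3=7.
Step 24. [r6c3∈{8}] r6c3 is down to just 8 ⇒ r6c3=8.
Step 25. [r7c6∈{1}] r7c6 has the single candidate 1 ⇒ r7c6=1.
Step 26. [r2c1∈{5}] r2c1 is down to just 5 ⇒ r2c1=5.
Step 27. [r1c9∈{9}] r1c9 is down to just 9 ⇒ r1c9=9.
Step 28. [r9c5∈{7}] nothing but 7 survives at r9c5. So r9c5=7.
Step 29. [r9c8∈{8}] r9c8 has the single candidate 8, so r9c8=8.
Step 30. [r3c5∈{9}] nothing but 9 survives at r3c5, so r3c5=9.
Step 31. [r9c4∈{6}] nothing but 6 survives at r9c4, so r9c4=6.
Step 32. [r1c3∈{1}] r1c3 is down to just 1, so r1c3=1.
Step 33. [r5c9∈{5}] only 5 remains possible at r5c9. So r5c9=5.
Step 34. [r3c7∈{8}] only 8 remains possible at r3c7, so r3c7=8.
Step 35. [r5c6∈{4}] r5c6 has the single candidate 4 ⇒ r5c6=4.
Step 36. [r9c9∈{4}] r9c9 is down to just 4, so r9c9=4.
Step 37. [r6c5∈{3}] r6c5 is down to just 3 ⇒ r6c5=3.
Step 38. [r4c1∈{2}] nothing but 2 survives at r4c1. So r4c1=2.
Step 39. [r4c6∈{6}] only 6 remains possible at r4c6, so r4c6=6.
Step 40. [r8c2∈{1}] only 1 remains possible at r8c2. So r8c2=1.
Step 41. [r2c5∈{4}] only 4 remains possible at r2c5, so r2c5=4.
Step 42. [r7c1∈{8}] r7c1 has the single candidate 8, so r7c1=8.
Step 43. [r5c4∈{8}] only 8 remains possible at r5c4, so r5c4=8.
Step 44. [r2c4∈{2}] r2c4's peers cover all but 2, so r2c4=2.
Step 45. [r7c5∈{5}] nothing but 5 survives at r7c5 ⇒ r7c5=5.
Step 46. [r1c7∈{3}] r1c7 is down to just 3 ⇒ r1c7=3.
Step 47. [r8c1∈{9}] r8c1 has the single candidate 9 ⇒ r8c1=9.

Answer: 4 2 1 7 6 8 3 5 9 / 5 8 9 2 4 3 6 7 1 / 6 7 3 1 9 5 8 4 2 / 2 4 5 9 1 6 7 3 8 / 7 3 6 8 2 4 9 1 5 / 1 9 8 5 3 7 4 2 6 / 8 6 4 3 5 1 2 9 7 / 9 1 7 4 8 2 5 6 3 / 3 5 2 6 7 9 1 8 4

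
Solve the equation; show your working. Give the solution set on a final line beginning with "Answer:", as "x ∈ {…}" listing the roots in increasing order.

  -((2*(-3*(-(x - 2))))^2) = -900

Step 1. [-((2*(-3*(-(x - 2))))^2) = -900] leading − — multiply by −1, so neg: (2*(-3*(-(x - 2))))^2 = 900.
Step 2. [(2*(-3*(-(x - 2))))^2 = 900] LHS squared, RHS 900 ≥ 0: apply √ (±), so sqrt: 2*(-3*(-(x - 2))) = 30 or -30.
Step 3. [2*(-3*(-(x - 2))) = 30 or -30] 2 out front; divide by 2, so div: -3*(-(x - 2)) = 15 or -15.
Step 4. [-3*(-(x - 2)) = 15 or -15] -3 out front; divide by -3 ⇒ div: -(x - 2) = -5 or 5.
Step 5. [-(x - 2) = -5 or 5] leading − — multiply by −1. So neg: x - 2 = 5 or -5.
Step 6. [x - 2 = 5 or -5] peel the -2: add 2 from each side, so sub: x = 7 or -3.

Answer: x ∈ {-3, 7}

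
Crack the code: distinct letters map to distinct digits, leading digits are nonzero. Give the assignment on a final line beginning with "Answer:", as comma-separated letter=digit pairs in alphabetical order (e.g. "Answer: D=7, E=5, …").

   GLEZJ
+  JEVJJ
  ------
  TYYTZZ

Step 1. [col 1: J + J ≡ Z (mod 10)] no forcing yet in column 1 (carry-in 0); Z=8 is free and consistent — try it. So Z=8.
Step 2. [col 1: J + J ≡ Z (mod 10)] several values work for J in column 1 (J + J ≡ Z (mod 10), carry-in 0); try J=9. So J=9.
Step 3. [col 3: E + V ≡ T (mod 10)] no forcing yet in column 3 (carry-in 1); E=3 is free and consistent — try it. So E=3.
Step 4. [col 3: E + V ≡ T (mod 10)] column 3 (E + V ≡ T (mod 10), carry-in 1) doesn't pin V yet; pick V=7 and continue, so V=7.
Step 5. [col 3: E + V ≡ T (mod 10)] from column 3 (E=3, V=7, carry-in 1, digits 3,7,8,9 already taken and all letters distinct): T must equal 1, so T=1.
Step 6. [col 4: L + E ≡ Y (mod 10)] L=0 is one option consistent with column 4 (L + E ≡ Y (mod 10), carry-in 1) — take it ⇒ L=0.
Step 7. [col 4: L + E ≡ Y (mod 10)] column 4: given L=0, E=3, carry-in 1, and digits 0,1,3,7,8,9 already taken and all letters distinct, L+E≡Y (mod 10) forces Y=4. So Y=4.
Step 8. [col 5: G + J ≡ Y (mod 10)] column 5 reads G+J+carry(0)=Y with J=9, Y=4; with digits 0,1,3,4,7,8,9 already taken and all letters distinct, the only value for G is 5 ⇒ G=5.

Answer: E=3, G=5, J=9, L=0, T=1, V=7, Y=4, Z=8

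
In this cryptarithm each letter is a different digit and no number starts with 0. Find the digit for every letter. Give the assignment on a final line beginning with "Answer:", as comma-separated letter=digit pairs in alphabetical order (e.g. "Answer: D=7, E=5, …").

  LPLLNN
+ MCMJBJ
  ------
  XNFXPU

Step 1. [col 1: N + J ≡ U (mod 10)] no forcing yet in column 1 (carry-in 0); N=7 is free and consistent — try it. So N=7.
Step 2. [col 1: N + J ≡ U (mod 10)] column 1 (N + J ≡ U (mod 10), carry-in 0) doesn't pin U yet; pick U=1 and continue ⇒ U=1.
Step 3. [col 1: N + J ≡ U (mod 10)] in column 1 we have N+J≡U with carry-in 0; given N=7, U=1 and digits 1,7 already taken and all letters distinct, that pins J to 4, so J=4.
Step 4. [col 2: N + B ≡ P (mod 10)] no forcing yet in column 2 (carry-in 1); P=8 is free and consistent — try it. So P=8.
Step 5. [col 2: N + B ≡ P (mod 10)] column 2: given N=7, P=8, carry-in 1, and digits 1,4,7,8 already taken and all letters distinct, N+B≡P (mod 10) forces B=0. So B=0.
Step 6. [col 3: L + J ≡ X (mod 10)] no forcing yet in column 3 (carry-in 0); L=2 is free and consistent — try it, so L=2.
Step 7. [col 3: L + J ≡ X (mod 10)] column 3: given L=2, J=4, carry-in 0, and digits 0,1,2,4,7,8 already taken and all letters distinct, L+J≡X (mod 10) forces X=6 ⇒ X=6.
Step 8. [col 4: L + M ≡ F (mod 10)] in column 4 we have L+M≡F with carry-in 0; given L=2 and digits 0,1,2,4,6,7,8 already taken and all letters distinct, that pins M to 3, so M=3.
Step 9. [col 4: L + M ≡ F (mod 10)] column 4 reads L+M+carry(0)=F with L=2, M=3; with digits 0,1,2,3,4,6,7,8 already taken and all letters distinct, the only value for F is 5. So F=5.
Step 10. [col 5: P + C ≡ N (mod 10)] from column 5 (P=8, N=7, carry-in 0, digits 0,1,2,3,4,5,6,7,8 already taken and all letters distinct): C must equal 9. So C=9.

Answer: B=0, C=9, F=5, J=4, L=2, M=3, N=7, P=8, U=1, X=6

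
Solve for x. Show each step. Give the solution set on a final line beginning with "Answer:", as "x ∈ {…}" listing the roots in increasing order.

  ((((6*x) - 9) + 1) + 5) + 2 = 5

Step 1. [((((6*x) - 9) + 1) + 5) + 2 = 5] 2 comes off first (subtract 2) ⇒ sub: (((6*x) - 9) + 1) + 5 = 3.
Step 2. [(((6*x) - 9) + 1) + 5 = 3] subtract 5: x sits inside (… + 5) ⇒ sub: ((6*x) - 9) + 1 = -2.
Step 3. [((6*x) - 9) + 1 = -2] peel the +1: subtract 1 from each side. So sub: (6*x) - 9 = -3.
Step 4. [(6*x) - 9 = -3] peel the -9: add 9 from each side. So sub: 6*x = 6.
Step 5. [6*x = 6] leading coefficient 6: divide by 6 ⇒ div: x = 1.

Answer: x ∈ {1}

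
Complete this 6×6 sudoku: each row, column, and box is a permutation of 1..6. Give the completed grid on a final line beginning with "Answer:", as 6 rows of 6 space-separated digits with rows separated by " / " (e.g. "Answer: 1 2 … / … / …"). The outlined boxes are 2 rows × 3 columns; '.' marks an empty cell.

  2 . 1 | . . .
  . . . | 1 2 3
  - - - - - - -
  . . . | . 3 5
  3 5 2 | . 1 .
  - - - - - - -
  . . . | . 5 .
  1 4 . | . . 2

Step 1. [r5c1∈{6}] r5c1 has the single candidate 6. So r5c1=6.
Step 2. [r2c2∈{6}] only 6 remains possible at r2c2, so r2c2=6.
Step 3. [r5c3∈{3}] only 3 remains possible at r5c3 ⇒ r5c3=3.
Step 4. [r5c4∈{4}] r5c4's peers cover all but 4 ⇒ r5c4=4.
Step 5. [r4c4∈{6}] r4c4 has the single candidate 6 ⇒ r4c4=6.
Step 6. [r2c1∈{4,5}] r2c1 is the only open cell in col 1 admitting 5. So r2c1=5.
Step 7. [r1c5∈{4,6}] across col 5, 4 lands solely at r1c5. So r1c5=4.
Step 8. [r3c3∈{4,6}] row 3 places 6 nowhere but r3c3, so r3c3=6.
Step 9. [r6c5∈{6}] r6c5 is down to just 6 ⇒ r6c5=6.
Step 10. [r1c2∈{3}] r1c2 has the single candidate 3, so r1c2=3.
Step 11. [r3c1∈{4}] nothing but 4 survives at r3c1 ⇒ r3c1=4.
Step 12. [r3c2∈{1}] r3c2's peers cover all but 1, so r3c2=1.
Step 13. [r4c6∈{4}] r4c6 has the single candidate 4, so r4c6=4.
Step 14. [r1c6∈{6}] only 6 remains possible at r1c6, so r1c6=6.
Step 15. [r6c3∈{5}] r6c3 has the single candidate 5. So r6c3=5.
Step 16. [r2c3∈{4}] only 4 remains possible at r2c3. So r2c3=4.
Step 17. [r3c4∈{2}] r3c4 is down to just 2, so r3c4=2.
Step 18. [r6c4∈{3}] r6c4 has the single candidate 3, so r6c4=3.
Step 19. [r5c6∈{1}] nothing but 1 survives at r5c6, so r5c6=1.
Step 20. [r1c4∈{5}] r1c4 has the single candidate 5. So r1c4=5.
Step 21. [r5c2∈{2}] only 2 remains possible at r5c2 ⇒ r5c2=2.

Answer: 2 3 1 5 4 6 / 5 6 4 1 2 3 / 4 1 6 2 3 5 / 3 5 2 6 1 4 / 6 2 3 4 5 1 / 1 4 5 3 6 2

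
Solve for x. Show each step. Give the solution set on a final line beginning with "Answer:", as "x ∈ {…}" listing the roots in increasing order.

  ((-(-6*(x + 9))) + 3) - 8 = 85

Step 1. [((-(-6*(x + 9))) + 3) - 8 = 85] peel the -8: add 8 from each side ⇒ sub: (-(-6*(x + 9))) + 3 = 93.
Step 2. [(-(-6*(x + 9))) + 3 = 93] peel the +3: subtract 3 from each side, so sub: -(-6*(x + 9)) = 90.
Step 3. [-(-6*(x + 9)) = 90] flip signs both sides, so neg: -6*(x + 9) = -90.
Step 4. [-6*(x + 9) = -90] LHS = -6·(…); ÷-6 both sides, so div: x + 9 = 15.
Step 5. [x + 9 = 15] the outer +9 inverts by subtracting 9, so sub: x = 6.

Answer: x ∈ {6}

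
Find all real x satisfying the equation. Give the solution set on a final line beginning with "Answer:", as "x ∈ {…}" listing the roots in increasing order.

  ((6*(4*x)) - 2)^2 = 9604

Step 1. [((6*(4*x)) - 2)^2 = 9604] 9604 ≥ 0, LHS is (·)² — take ±√ ⇒ sqrt: (6*(4*x)) - 2 = 98 or -98.
Step 2. [(6*(4*x)) - 2 = 98 or -98] the outer -2 inverts by adding 2 ⇒ sub: 6*(4*x) = 100 or -96.
Step 3. [6*(4*x) = 100 or -96] 6 out front; divide by 6, so div: 4*x = 50/3 or -16.
Step 4. [4*x = 50/3 or -16] LHS = 4·(…); ÷4 both sides. So div: x = 25/6 or -4.

Answer: x ∈ {-4, 25/6}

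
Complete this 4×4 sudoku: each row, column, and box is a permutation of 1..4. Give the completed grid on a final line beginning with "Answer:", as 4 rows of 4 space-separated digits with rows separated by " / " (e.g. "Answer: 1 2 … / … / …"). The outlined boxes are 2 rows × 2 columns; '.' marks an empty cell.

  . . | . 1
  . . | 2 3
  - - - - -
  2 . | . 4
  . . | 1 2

Step 1. [r1c3∈{4}] r1c3 is down to just 4 ⇒ r1c3=4.
Step 2. [r3c2∈{1,3}] r3c2 is the only open cell in row 3 admitting 1, so r3c2=1.
Step 3. [r2c2∈{4}] nothing but 4 survives at r2c2. So r2c2=4.
Step 4. [r4c2∈{3}] r4c2's peers cover all but 3, so r4c2=3.
Step 5. [r4c1∈{4}] nothing but 4 survives at r4c1 ⇒ r4c1=4.
Step 6. [r2c1∈{1}] r2c1 is down to just 1, so r2c1=1.
Step 7. [r1c2∈{2}] r1c2 is down to just 2 ⇒ r1c2=2.
Step 8. [r3c3∈{3}] r3c3 is down to just 3 ⇒ r3c3=3.
Step 9. [r1c1∈{3}] nothing but 3 survives at r1c1. So r1c1=3.

Answer: 3 2 4 1 / 1 4 2 3 / 2 1 3 4 / 4 3 1 2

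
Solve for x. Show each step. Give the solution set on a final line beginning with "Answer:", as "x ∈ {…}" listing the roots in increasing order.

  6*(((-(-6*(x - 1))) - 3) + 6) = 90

Step 1. [6*(((-(-6*(x - 1))) - 3) + 6) = 90] 6 out front; divide by 6, so div: ((-(-6*(x - 1))) - 3) + 6 = 15.
Step 2. [((-(-6*(x - 1))) - 3) + 6 = 15] +6 is outermost — subtract 6 both sides, so sub: (-(-6*(x - 1))) - 3 = 9.
Step 3. [(-(-6*(x - 1))) - 3 = 9] add 3: x sits inside (… - 3) ⇒ sub: -(-6*(x - 1)) = 12.
Step 4. [-(-6*(x - 1)) = 12] LHS negated; negate both sides. So neg: -6*(x - 1) = -12.
Step 5. [-6*(x - 1) = -12] LHS = -6·(…); ÷-6 both sides ⇒ div: x - 1 = 2.
Step 6. [x - 1 = 2] peel the -1: add 1 from each side ⇒ sub: x = 3.

Answer: x ∈ {3}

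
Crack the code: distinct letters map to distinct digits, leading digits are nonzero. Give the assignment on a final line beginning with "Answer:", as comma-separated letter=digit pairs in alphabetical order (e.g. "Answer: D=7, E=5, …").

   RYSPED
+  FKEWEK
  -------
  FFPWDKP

Step 1. [col 1: D + K ≡ P (mod 10)] column 1 (D + K ≡ P (mod 10), carry-in 0) doesn't pin D yet; pick D=6 and continue, so D=6.
Step 2. [F] adding two 6-digit numbers gives at most 6+1 digits, and here it does — F is that final carry and must be 1 ⇒ F=1.
Step 3. [col 1: D + K ≡ P (mod 10)] no forcing yet in column 1 (carry-in 0); K=7 is free and consistent — try it ⇒ K=7.
Step 4. [col 1: D + K ≡ P (mod 10)] in column 1 we have D+K≡P with carry-in 0; given D=6, K=7 and digits 1,6,7 already taken and all letters distinct, that pins P to 3, so P=3.
Step 5. [col 2: E + E ≡ K (mod 10)] from column 2 (K=7, carry-in 1, digits 1,3,6,7 already taken and all letters distinct): E must equal 8. So E=8.
Step 6. [col 3: P + W ≡ D (mod 10)] column 3: given P=3, D=6, carry-in 1, and digits 1,3,6,7,8 already taken and all letters distinct, P+W≡D (mod 10) forces W=2. So W=2.
Step 7. [col 4: S + E ≡ W (mod 10)] column 4 reads S+E+carry(0)=W with E=8, W=2; with digits 1,2,3,6,7,8 already taken and all letters distinct, the only value for S is 4. So S=4.
Step 8. [col 5: Y + K ≡ P (mod 10)] from column 5 (K=7, P=3, carry-in 1, digits 1,2,3,4,6,7,8 already taken and all letters distinct): Y must equal 5. So Y=5.
Step 9. [col 6: R + F ≡ F (mod 10)] in column 6 we have R+F≡F with carry-in 1; given F=1 and digits 1,2,3,4,5,6,7,8 already taken and all letters distinct, that pins R to 9, so R=9.

Answer: D=6, E=8, F=1, K=7, P=3, R=9, S=4, W=2, Y=5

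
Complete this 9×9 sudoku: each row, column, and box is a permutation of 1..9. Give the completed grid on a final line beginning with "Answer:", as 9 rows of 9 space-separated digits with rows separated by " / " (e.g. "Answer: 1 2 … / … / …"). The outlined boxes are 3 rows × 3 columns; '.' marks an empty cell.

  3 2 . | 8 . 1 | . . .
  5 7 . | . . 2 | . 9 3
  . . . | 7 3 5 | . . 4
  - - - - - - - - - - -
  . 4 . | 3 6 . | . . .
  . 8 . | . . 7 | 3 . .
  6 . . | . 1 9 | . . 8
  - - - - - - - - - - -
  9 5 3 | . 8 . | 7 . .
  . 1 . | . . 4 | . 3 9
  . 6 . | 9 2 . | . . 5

Step 1. [r7c8∈{1,2,4,6}] in row 7, 4 fits only at r7c8. So r7c8=4.
Step 2. [r5c3∈{1,2,5,9}] in row 5, 9 fits only at r5c3 ⇒ r5c3=9.
Step 3. [r2c4∈{4,6}] 6 has one home in box 2: r2c4 ⇒ r2c4=6.
Step 4. [r7c9∈{1,2,6}] in row 7, 2 fits only at r7c9. So r7c9=2.
Step 5. [r9c1∈{4,7,8}] r9c1 is the only open cell in col 1 admitting 4 ⇒ r9c1=4.
Step 6. [r9c3∈{7,8}] in row 9, 7 fits only at r9c3 ⇒ r9c3=7.
Step 7. [r6c8∈{2,5,7}] across row 6, 7 lands solely at r6c8. So r6c8=7.
Step 8. [r4c9∈{1}] r4c9's peers cover all but 1, so r4c9=1.
Step 9. [r6c7∈{2,4,5}] across col 7, 4 lands solely at r6c7 ⇒ r6c7=4.
Step 10. [r2c5∈{4}] r2c5 is down to just 4. So r2c5=4.
Step 11. [r5c5∈{5}] nothing but 5 survives at r5c5, so r5c5=5.
Step 12. [r8c7∈{6,8}] 6 has one home in row 8: r8c7. So r8c7=6.
Step 13. [r1c7∈{5}] r1c7 is down to just 5, so r1c7=5.
Step 14. [r1c8∈{6}] nothing but 6 survives at r1c8. So r1c8=6.
Step 15. [r5c8∈{2}] nothing but 2 survives at r5c8 ⇒ r5c8=2.
Step 16. [r3c3∈{1,6,8}] across row 3, 6 lands solely at r3c3 ⇒ r3c3=6.
Step 17. [r2c3∈{1,8}] 1 has one home in col 3: r2c3 ⇒ r2c3=1.
Step 18. [r2c7∈{8}] r2c7 is down to just 8, so r2c7=8.
Step 19. [r9c7∈{1}] r9c7's peers cover all but 1. So r9c7=1.
Step 20. [r8c3∈{2,8}] in col 3, 8 fits only at r8c3 ⇒ r8c3=8.
Step 21. [r6c3∈{2,5}] in row 6, 5 fits only at r6c3. So r6c3=5.
Step 22. [r4c1∈{2,7}] 7 has one home in row 4: r4c1. So r4c1=7.
Step 23. [r1c9∈{7}] r1c9 has the single candidate 7 ⇒ r1c9=7.
Step 24. [r6c2∈{3}] r6c2's peers cover all but 3 ⇒ r6c2=3.
Step 25. [r9c8∈{8}] only 8 remains possible at r9c8, so r9c8=8.
Step 26. [r3c8∈{1}] r3c8 has the single candidate 1 ⇒ r3c8=1.
Step 27. [r3c1∈{8}] r3c1's peers cover all but 8, so r3c1=8.
Step 28. [r7c6∈{6}] r7c6's peers cover all but 6 ⇒ r7c6=6.
Step 29. [r3c2∈{9}] r3c2's peers cover all but 9 ⇒ r3c2=9.
Step 30. [r8c1∈{2}] nothing but 2 survives at r8c1 ⇒ r8c1=2.
Step 31. [r8c4∈{5}] r8c4's peers cover all but 5. So r8c4=5.
Step 32. [r5c1∈{1}] r5c1 is down to just 1 ⇒ r5c1=1.
Step 33. [r4c3∈{2}] r4c3 is down to just 2. So r4c3=2.
Step 34. [r5c9∈{6}] r5c9 is down to just 6, so r5c9=6.
Step 35. [r9c6∈{3}] nothing but 3 survives at r9c6 ⇒ r9c6=3.
Step 36. [r1c3∈{4}] only 4 remains possible at r1c3. So r1c3=4.
Step 37. [r3c7∈{2}] r3c7 has the single candidate 2, so r3c7=2.
Step 38. [r5c4∈{4}] only 4 remains possible at r5c4 ⇒ r5c4=4.
Step 39. [r4c6∈{8}] r4c6 is down to just 8 ⇒ r4c6=8.
Step 40. [r1c5∈{9}] r1c5 is down to just 9 ⇒ r1c5=9.
Step 41. [r8c5∈{7}] only 7 remains possible at r8c5, so r8c5=7.
Step 42. [r4c7∈{9}] r4c7 has the single candidate 9. So r4c7=9.
Step 43. [r6c4∈{2}] r6c4 has the single candidate 2. So r6c4=2.
Step 44. [r4c8∈{5}] r4c8's peers cover all but 5 ⇒ r4c8=5.
Step 45. [r7c4∈{1}] r7c4 is down to just 1, so r7c4=1.

Answer: 3 2 4 8 9 1 5 6 7 / 5 7 1 6 4 2 8 9 3 / 8 9 6 7 3 5 2 1 4 / 7 4 2 3 6 8 9 5 1 / 1 8 9 4 5 7 3 2 6 / 6 3 5 2 1 9 4 7 8 / 9 5 3 1 8 6 7 4 2 / 2 1 8 5 7 4 6 3 9 / 4 6 7 9 2 3 1 8 5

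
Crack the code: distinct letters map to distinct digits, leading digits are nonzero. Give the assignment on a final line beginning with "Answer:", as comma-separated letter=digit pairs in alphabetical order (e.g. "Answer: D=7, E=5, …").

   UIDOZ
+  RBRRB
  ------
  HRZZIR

Step 1. [col 1: Z + B ≡ R (mod 10)] several values work for R in column 1 (Z + B ≡ R (mod 10), carry-in 0); try R=8 ⇒ R=8.
Step 2. [col 1: Z + B ≡ R (mod 10)] column 1 (Z + B ≡ R (mod 10), carry-in 0) doesn't pin Z yet; pick Z=2 and continue ⇒ Z=2.
Step 3. [col 1: Z + B ≡ R (mod 10)] column 1: given Z=2, R=8, carry-in 0, and digits 2,8 already taken and all letters distinct, Z+B≡R (mod 10) forces B=6. So B=6.
Step 4. [col 2: O + R ≡ I (mod 10)] I=5 is one option consistent with column 2 (O + R ≡ I (mod 10), carry-in 0) — take it ⇒ I=5.
Step 5. [H] H is the leading digit of a 6-digit sum of two 5-digit numbers; the final carry is exactly 1, so H=1.
Step 6. [col 2: O + R ≡ I (mod 10)] column 2: given R=8, I=5, carry-in 0, and digits 1,2,5,6,8 already taken and all letters distinct, O+R≡I (mod 10) forces O=7 ⇒ O=7.
Step 7. [col 3: D + R ≡ Z (mod 10)] column 3: given R=8, Z=2, carry-in 1, and digits 1,2,5,6,7,8 already taken and all letters distinct, D+R≡Z (mod 10) forces D=3. So D=3.
Step 8. [col 5: U + R ≡ R (mod 10)] column 5 reads U+R+carry(1)=R with R=8; with digits 1,2,3,5,6,7,8 already taken and all letters distinct, the only value for U is 9, so U=9.

Answer: B=6, D=3, H=1, I=5, O=7, R=8, U=9, Z=2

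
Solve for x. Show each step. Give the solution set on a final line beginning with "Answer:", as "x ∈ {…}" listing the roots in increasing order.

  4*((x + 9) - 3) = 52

Step 1. [4*((x + 9) - 3) = 52] 4 out front; divide by 4. So div: (x + 9) - 3 = 13.
Step 2. [(x + 9) - 3 = 13] peel the -3: add 3 from each side, so sub: x + 9 = 16.
Step 3. [x + 9 = 16] peel the +9: subtract 9 from each side ⇒ sub: x = 7.

Answer: x ∈ {7}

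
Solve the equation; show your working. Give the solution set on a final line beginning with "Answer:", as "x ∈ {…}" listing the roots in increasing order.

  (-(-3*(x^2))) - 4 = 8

Step 1. [(-(-3*(x^2))) - 4 = 8] peel the -4: add 4 from each side, so sub: -(-3*(x^2)) = 12.
Step 2. [-(-3*(x^2)) = 12] flip signs both sides, so neg: -3*(x^2) = -12.
Step 3. [-3*(x^2) = -12] leading coefficient -3: divide by -3, so div: x^2 = 4.
Step 4. [x^2 = 4] √ both sides: 4 ≥ 0 gives two branches. So sqrt: x = 2 or -2.

Answer: x ∈ {-2, 2}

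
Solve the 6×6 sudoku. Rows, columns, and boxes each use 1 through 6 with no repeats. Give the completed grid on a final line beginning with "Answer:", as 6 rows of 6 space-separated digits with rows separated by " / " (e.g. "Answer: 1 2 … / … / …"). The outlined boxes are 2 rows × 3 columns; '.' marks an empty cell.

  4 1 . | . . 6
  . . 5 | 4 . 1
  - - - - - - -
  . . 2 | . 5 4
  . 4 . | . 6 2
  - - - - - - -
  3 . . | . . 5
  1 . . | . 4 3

Step 1. [r1c3∈{3}] nothing but 3 survives at r1c3, so r1c3=3.
Step 2. [r6c3∈{6}] r6c3 is down to just 6 ⇒ r6c3=6.
Step 3. [r5c2∈{2}] r5c2's peers cover all but 2 ⇒ r5c2=2.
Step 4. [r3c4∈{1,3}] in row 3, 1 fits only at r3c4 ⇒ r3c4=1.
Step 5. [r2c1∈{2,6}] r2c1 is the only open cell in col 1 admitting 2. So r2c1=2.
Step 6. [r3c2∈{3,6}] r3c2 is the only open cell in row 3 admitting 3. So r3c2=3.
Step 7. [r6c4∈{2}] r6c4's peers cover all but 2, so r6c4=2.
Step 8. [r1c5∈{2}] r1c5's peers cover all but 2 ⇒ r1c5=2.
Step 9. [r1c4∈{5}] only 5 remains possible at r1c4, so r1c4=5.
Step 10. [r6c2∈{5}] only 5 remains possible at r6c2, so r6c2=5.
Step 11. [r2c5∈{3}] r2c5 has the single candidate 3. So r2c5=3.
Step 12. [r2c2∈{6}] nothing but 6 survives at r2c2, so r2c2=6.
Step 13. [r4c1∈{5}] r4c1's peers cover all but 5, so r4c1=5.
Step 14. [r4c4∈{3}] r4c4's peers cover all but 3, so r4c4=3.
Step 15. [r3c1∈{6}] nothing but 6 survives at r3c1 ⇒ r3c1=6.
Step 16. [r5c3∈{4}] nothing but 4 survives at r5c3. So r5c3=4.
Step 17. [r4c3∈{1}] r4c3 is down to just 1 ⇒ r4c3=1.
Step 18. [r5c5∈{1}] r5c5 has the single candidate 1. So r5c5=1.
Step 19. [r5c4∈{6}] r5c4 has the single candidate 6 ⇒ r5c4=6.

Answer: 4 1 3 5 2 6 / 2 6 5 4 3 1 / 6 3 2 1 5 4 / 5 4 1 3 6 2 / 3 2 4 6 1 5 / 1 5 6 2 4 3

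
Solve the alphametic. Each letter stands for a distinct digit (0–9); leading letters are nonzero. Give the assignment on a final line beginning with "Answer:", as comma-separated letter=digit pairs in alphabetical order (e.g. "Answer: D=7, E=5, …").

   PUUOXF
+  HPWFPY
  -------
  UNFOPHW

Step 1. [col 1: F + Y ≡ W (mod 10)] column 1 (F + Y ≡ W (mod 10), carry-in 0) doesn't pin W yet; pick W=7 and continue ⇒ W=7.
Step 2. [col 1: F + Y ≡ W (mod 10)] several values work for F in column 1 (F + Y ≡ W (mod 10), carry-in 0); try F=3. So F=3.
Step 3. [col 1: F + Y ≡ W (mod 10)] column 1 reads F+Y+carry(0)=W with F=3, W=7; with digits 3,7 already taken and all letters distinct, the only value for Y is 4. So Y=4.
Step 4. [U] the sum has 7 digits but both addends have 6; that extra leading digit U is the final carry, namely 1, so U=1.
Step 5. [col 2: X + P ≡ H (mod 10)] column 2 (X + P ≡ H (mod 10), carry-in 0) doesn't pin H yet; pick H=8 and continue, so H=8.
Step 6. [col 2: X + P ≡ H (mod 10)] X=6 is one option consistent with column 2 (X + P ≡ H (mod 10), carry-in 0) — take it ⇒ X=6.
Step 7. [col 2: X + P ≡ H (mod 10)] in column 2 we have X+P≡H with carry-in 0; given X=6, H=8 and digits 1,3,4,6,7,8 already taken and all letters distinct, that pins P to 2 ⇒ P=2.
Step 8. [col 3: O + F ≡ P (mod 10)] from column 3 (F=3, P=2, carry-in 0, digits 1,2,3,4,6,7,8 already taken and all letters distinct): O must equal 9. So O=9.
Step 9. [col 6: P + H ≡ N (mod 10)] column 6 reads P+H+carry(0)=N with P=2, H=8; with digits 1,2,3,4,6,7,8,9 already taken and all letters distinct, the only value for N is 0, so N=0.

Answer: F=3, H=8, N=0, O=9, P=2, U=1, W=7, X=6, Y=4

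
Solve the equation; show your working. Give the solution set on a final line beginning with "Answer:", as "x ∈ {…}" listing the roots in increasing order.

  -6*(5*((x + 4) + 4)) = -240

Step 1. [-6*(5*((x + 4) + 4)) = -240] -6 out front; divide by -6, so div: 5*((x + 4) + 4) = 40.
Step 2. [5*((x + 4) + 4) = 40] 5 out front; divide by 5. So div: (x + 4) + 4 = 8.
Step 3. [(x + 4) + 4 = 8] +4 is outermost — subtract 4 both sides ⇒ sub: x + 4 = 4.
Step 4. [x + 4 = 4] 4 comes off first (subtract 4). So sub: x = 0.

Answer: x ∈ {0}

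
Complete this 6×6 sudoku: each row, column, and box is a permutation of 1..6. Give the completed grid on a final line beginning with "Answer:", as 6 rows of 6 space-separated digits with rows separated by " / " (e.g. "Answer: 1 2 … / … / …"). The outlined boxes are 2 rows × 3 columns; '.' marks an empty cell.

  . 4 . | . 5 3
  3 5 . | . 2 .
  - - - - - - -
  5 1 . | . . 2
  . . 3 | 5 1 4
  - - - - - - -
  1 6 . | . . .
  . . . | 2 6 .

Step 1. [r2c6∈{1,6}] 6 has one home in col 6: r2c6, so r2c6=6.
Step 2. [r4c1∈{2,6}] 6 has one home in row 4: r4c1. So r4c1=6.
Step 3. [r5c3∈{2,4,5}] row 5 places 2 nowhere but r5c3 ⇒ r5c3=2.
Step 4. [r6c3∈{4,5}] 5 has one home in col 3: r6c3, so r6c3=5.
Step 5. [r2c3∈{1}] only 1 remains possible at r2c3. So r2c3=1.
Step 6. [r3c5∈{3}] r3c5 is down to just 3. So r3c5=3.
Step 7. [r2c4∈{4}] r2c4 is down to just 4 ⇒ r2c4=4.
Step 8. [r6c1∈{4}] r6c1's peers cover all but 4. So r6c1=4.
Step 9. [r5c5∈{4}] r5c5 has the single candidate 4, so r5c5=4.
Step 10. [r6c6∈{1}] only 1 remains possible at r6c6, so r6c6=1.
Step 11. [r3c4∈{6}] r3c4's peers cover all but 6, so r3c4=6.
Step 12. [r4c2∈{2}] r4c2's peers cover all but 2 ⇒ r4c2=2.
Step 13. [r1c4∈{1}] nothing but 1 survives at r1c4, so r1c4=1.
Step 14. [r5c6∈{5}] only 5 remains possible at r5c6 ⇒ r5c6=5.
Step 15. [r1c1∈{2}] r1c1 is down to just 2. So r1c1=2.
Step 16. [r3c3∈{4}] r3c3 has the single candidate 4. So r3c3=4.
Step 17. [r6c2∈{3}] only 3 remains possible at r6c2 ⇒ r6c2=3.
Step 18. [r5c4∈{3}] nothing but 3 survives at r5c4 ⇒ r5c4=3.
Step 19. [r1c3∈{6}] nothing but 6 survives at r1c3. So r1c3=6.

Answer: 2 4 6 1 5 3 / 3 5 1 4 2 6 / 5 1 4 6 3 2 / 6 2 3 5 1 4 / 1 6 2 3 4 5 / 4 3 5 2 6 1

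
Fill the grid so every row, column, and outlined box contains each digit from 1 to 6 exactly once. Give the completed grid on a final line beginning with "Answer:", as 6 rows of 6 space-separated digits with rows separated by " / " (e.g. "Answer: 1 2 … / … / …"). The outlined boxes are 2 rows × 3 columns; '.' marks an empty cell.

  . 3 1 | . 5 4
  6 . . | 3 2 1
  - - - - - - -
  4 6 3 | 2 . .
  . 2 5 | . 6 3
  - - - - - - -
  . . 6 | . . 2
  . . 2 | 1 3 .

Step 1. [r5c4∈{4,5}] across col 4, 5 lands solely at r5c4 ⇒ r5c4=5.
Step 2. [r6c2∈{4,5}] r6c2 is the only open cell in row 6 admitting 4, so r6c2=4.
Step 3. [r5c1∈{1,3}] across row 5, 3 lands solely at r5c1. So r5c1=3.
Step 4. [r2c3∈{4}] nothing but 4 survives at r2c3. So r2c3=4.
Step 5. [r3c6∈{5}] r3c6 is down to just 5. So r3c6=5.
Step 6. [r3c5∈{1}] nothing but 1 survives at r3c5. So r3c5=1.
Step 7. [r5c5∈{4}] r5c5 is down to just 4, so r5c5=4.
Step 8. [r4c1∈{1}] r4c1 has the single candidate 1. So r4c1=1.
Step 9. [r4c4∈{4}] nothing but 4 survives at r4c4. So r4c4=4.
Step 10. [r5c2∈{1}] r5c2's peers cover all but 1 ⇒ r5c2=1.
Step 11. [r1c4∈{6}] nothing but 6 survives at r1c4, so r1c4=6.
Step 12. [r6c1∈{5}] r6c1's peers cover all but 5, so r6c1=5.
Step 13. [r6c6∈{6}] only 6 remains possible at r6c6, so r6c6=6.
Step 14. [r2c2∈{5}] r2c2's peers cover all but 5. So r2c2=5.
Step 15. [r1c1∈{2}] r1c1 has the single candidate 2 ⇒ r1c1=2.

Answer: 2 3 1 6 5 4 / 6 5 4 3 2 1 / 4 6 3 2 1 5 / 1 2 5 4 6 3 / 3 1 6 5 4 2 / 5 4 2 1 3 6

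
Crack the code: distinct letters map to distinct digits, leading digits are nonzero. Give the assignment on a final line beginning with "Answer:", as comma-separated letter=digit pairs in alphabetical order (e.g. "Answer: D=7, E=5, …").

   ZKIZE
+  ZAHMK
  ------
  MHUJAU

Step 1. [col 1: E + K ≡ U (mod 10)] column 1 (E + K ≡ U (mod 10), carry-in 0) doesn't pin K yet; pick K=5 and continue ⇒ K=5.
Step 2. [M] adding two 5-digit numbers gives at most 5+1 digits, and here it does — M is that final carry and must be 1, so M=1.
Step 3. [col 1: E + K ≡ U (mod 10)] several values work for U in column 1 (E + K ≡ U (mod 10), carry-in 0); try U=4 ⇒ U=4.
Step 4. [col 1: E + K ≡ U (mod 10)] from column 1 (K=5, U=4, carry-in 0, digits 1,4,5 already taken and all letters distinct): E must equal 9, so E=9.
Step 5. [col 2: Z + M ≡ A (mod 10)] no forcing yet in column 2 (carry-in 1); Z=6 is free and consistent — try it, so Z=6.
Step 6. [col 2: Z + M ≡ A (mod 10)] column 2: given Z=6, M=1, carry-in 1, and digits 1,4,5,6,9 already taken and all letters distinct, Z+M≡A (mod 10) forces A=8 ⇒ A=8.
Step 7. [col 3: I + H ≡ J (mod 10)] from column 3 (nothing yet, carry-in 0, digits 1,4,5,6,8,9 already taken and all letters distinct): J must equal 0, so J=0.
Step 8. [col 3: I + H ≡ J (mod 10)] several values work for H in column 3 (I + H ≡ J (mod 10), carry-in 0); try H=3, so H=3.
Step 9. [col 3: I + H ≡ J (mod 10)] column 3: given H=3, J=0, carry-in 0, and digits 0,1,3,4,5,6,8,9 already taken and all letters distinct, I+H≡J (mod 10) forces I=7 ⇒ I=7.

Answer: A=8, E=9, H=3, I=7, J=0, K=5, M=1, U=4, Z=6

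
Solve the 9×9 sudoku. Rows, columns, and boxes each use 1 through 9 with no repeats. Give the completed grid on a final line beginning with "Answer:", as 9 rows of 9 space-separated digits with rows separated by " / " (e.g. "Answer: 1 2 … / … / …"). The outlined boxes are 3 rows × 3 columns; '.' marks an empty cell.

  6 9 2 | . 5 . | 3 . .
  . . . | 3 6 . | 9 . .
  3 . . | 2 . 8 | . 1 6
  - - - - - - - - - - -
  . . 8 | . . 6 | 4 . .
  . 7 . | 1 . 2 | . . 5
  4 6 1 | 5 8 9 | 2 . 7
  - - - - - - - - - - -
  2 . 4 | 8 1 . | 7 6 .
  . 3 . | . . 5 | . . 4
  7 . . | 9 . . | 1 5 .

Step 1. [r2c2∈{1,4,5,8}] col 2 places 1 nowhere but r2c2. So r2c2=1.
Step 2. [r1c4∈{4,7}] across col 4, 4 lands solely at r1c4. So r1c4=4.
Step 3. [r5c1∈{9}] r5c1 has the single candidate 9. So r5c1=9.
Step 4. [r8c7∈{8}] r8c7 is down to just 8 ⇒ r8c7=8.
Step 5. [r2c6∈{7}] nothing but 7 survives at r2c6, so r2c6=7.
Step 6. [r2c1∈{5,8}] 8 has one home in col 1: r2c1. So r2c1=8.
Step 7. [r7c6∈{3}] nothing but 3 survives at r7c6, so r7c6=3.
Step 8. [r6c8∈{3}] r6c8 has the single candidate 3. So r6c8=3.
Step 9. [r4c8∈{9}] only 9 remains possible at r4c8. So r4c8=9.
Step 10. [r8c8∈{2}] only 2 remains possible at r8c8. So r8c8=2.
Step 11. [r2c3∈{5}] r2c3 is down to just 5, so r2c3=5.
Step 12. [r4c5∈{3,7}] in row 4, 3 fits only at r4c5, so r4c5=3.
Step 13. [r8c4∈{6,7}] across col 4, 6 lands solely at r8c4 ⇒ r8c4=6.
Step 14. [r4c1∈{5}] r4c1's peers cover all but 5. So r4c1=5.
Step 15. [r5c8∈{8}] only 8 remains possible at r5c8, so r5c8=8.
Step 16. [r9c6∈{4}] only 4 remains possible at r9c6. So r9c6=4.
Step 17. [r9c2∈{8}] r9c2 has the single candidate 8, so r9c2=8.
Step 18. [r5c5∈{4}] nothing but 4 survives at r5c5. So r5c5=4.
Step 19. [r4c2∈{2}] r4c2 has the single candidate 2. So r4c2=2.
Step 20. [r2c9∈{2}] only 2 remains possible at r2c9, so r2c9=2.
Step 21. [r9c9∈{3}] only 3 remains possible at r9c9. So r9c9=3.
Step 22. [r3c7∈{5}] r3c7 is down to just 5. So r3c7=5.
Step 23. [r1c8∈{7}] r1c8 has the single candidate 7, so r1c8=7.
Step 24. [r1c9∈{8}] only 8 remains possible at r1c9. So r1c9=8.
Step 25. [r9c5∈{2}] r9c5 is down to just 2. So r9c5=2.
Step 26. [r8c3∈{9}] r8c3 is down to just 9 ⇒ r8c3=9.
Step 27. [r4c4∈{7}] r4c4 has the single candidate 7 ⇒ r4c4=7.
Step 28. [r3c5∈{9}] r3c5's peers cover all but 9 ⇒ r3c5=9.
Step 29. [r7c2∈{5}] r7c2 is down to just 5. So r7c2=5.
Step 30. [r1c6∈{1}] r1c6's peers cover all but 1. So r1c6=1.
Step 31. [r9c3∈{6}] r9c3 has the single candidate 6, so r9c3=6.
Step 32. [r5c3∈{3}] r5c3 is down to just 3, so r5c3=3.
Step 33. [r3c2∈{4}] r3c2 is down to just 4. So r3c2=4.
Step 34. [r7c9∈{9}] nothing but 9 survives at r7c9, so r7c9=9.
Step 35. [r3c3∈{7}] r3c3's peers cover all but 7, so r3c3=7.
Step 36. [r2c8∈{4}] r2c8's peers cover all but 4. So r2c8=4.
Step 37. [r4c9∈{1}] r4c9 is down to just 1, so r4c9=1.
Step 38. [r8c5∈{7}] only 7 remains possible at r8c5. So r8c5=7.
Step 39. [r5c7∈{6}] nothing but 6 survives at r5c7. So r5c7=6.
Step 40. [r8c1∈{1}] nothing but 1 survives at r8c1. So r8c1=1.

Answer: 6 9 2 4 5 1 3 7 8 / 8 1 5 3 6 7 9 4 2 / 3 4 7 2 9 8 5 1 6 / 5 2 8 7 3 6 4 9 1 / 9 7 3 1 4 2 6 8 5 / 4 6 1 5 8 9 2 3 7 / 2 5 4 8 1 3 7 6 9 / 1 3 9 6 7 5 8 2 4 / 7 8 6 9 2 4 1 5 3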